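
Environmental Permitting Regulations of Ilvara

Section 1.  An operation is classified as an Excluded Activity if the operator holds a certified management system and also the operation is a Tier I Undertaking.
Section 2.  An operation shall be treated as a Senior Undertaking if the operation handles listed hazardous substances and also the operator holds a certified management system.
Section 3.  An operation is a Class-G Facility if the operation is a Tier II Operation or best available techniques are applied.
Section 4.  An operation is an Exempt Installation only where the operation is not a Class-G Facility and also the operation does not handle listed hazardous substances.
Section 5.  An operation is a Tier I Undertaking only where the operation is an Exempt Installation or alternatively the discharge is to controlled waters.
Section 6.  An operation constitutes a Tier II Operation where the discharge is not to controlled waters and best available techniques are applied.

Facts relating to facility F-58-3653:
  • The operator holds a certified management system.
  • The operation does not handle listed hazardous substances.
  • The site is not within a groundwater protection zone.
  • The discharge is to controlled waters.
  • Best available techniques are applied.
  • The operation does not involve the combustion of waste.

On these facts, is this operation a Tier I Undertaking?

Yes

section 6 — Tier II Operation: [the discharge is not to controlled waters? no] AND [best available techniques are applied? yes] → not satisfied.
section 3 — Class-G Facility: [Tier II Operation (section 6)? no] OR [best available techniques are applied? yes] → satisfied.
section 4 — Exempt Installation: [not a Class-G Facility (section 3)? no] AND [the operation does not handle listed hazardous substances? yes] → not satisfied.
section 5 — Tier I Undertaking: [Exempt Installation (section 4)? no] OR [the discharge is to controlled waters? yes] → satisfied.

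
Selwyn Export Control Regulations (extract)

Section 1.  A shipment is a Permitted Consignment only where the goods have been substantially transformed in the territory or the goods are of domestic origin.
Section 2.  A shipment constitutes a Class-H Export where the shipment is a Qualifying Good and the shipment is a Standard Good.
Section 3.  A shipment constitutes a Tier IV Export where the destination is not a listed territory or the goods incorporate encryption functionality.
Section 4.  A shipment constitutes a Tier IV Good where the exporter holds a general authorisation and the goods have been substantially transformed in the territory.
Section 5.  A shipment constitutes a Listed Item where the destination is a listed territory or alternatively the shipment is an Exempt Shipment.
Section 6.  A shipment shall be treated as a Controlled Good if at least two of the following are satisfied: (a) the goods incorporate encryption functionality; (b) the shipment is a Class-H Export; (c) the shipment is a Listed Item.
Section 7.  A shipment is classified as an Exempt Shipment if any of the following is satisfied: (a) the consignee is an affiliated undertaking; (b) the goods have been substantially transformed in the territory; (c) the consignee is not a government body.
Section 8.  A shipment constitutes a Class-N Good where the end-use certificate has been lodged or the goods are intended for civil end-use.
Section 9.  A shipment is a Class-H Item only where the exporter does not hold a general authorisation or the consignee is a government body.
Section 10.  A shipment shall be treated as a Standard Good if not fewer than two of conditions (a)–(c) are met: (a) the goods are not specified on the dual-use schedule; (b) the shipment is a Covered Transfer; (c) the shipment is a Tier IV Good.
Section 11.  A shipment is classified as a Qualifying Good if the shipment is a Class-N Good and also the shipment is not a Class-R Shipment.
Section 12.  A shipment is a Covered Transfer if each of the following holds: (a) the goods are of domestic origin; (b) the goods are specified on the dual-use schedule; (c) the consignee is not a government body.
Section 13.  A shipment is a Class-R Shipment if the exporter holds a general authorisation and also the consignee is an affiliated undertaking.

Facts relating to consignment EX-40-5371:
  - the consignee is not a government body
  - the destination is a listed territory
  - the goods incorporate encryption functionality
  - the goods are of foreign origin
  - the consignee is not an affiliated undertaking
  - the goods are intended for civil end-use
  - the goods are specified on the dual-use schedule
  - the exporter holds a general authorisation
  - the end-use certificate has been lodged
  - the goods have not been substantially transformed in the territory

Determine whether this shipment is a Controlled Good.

Under section 8: the end-use certificate has been lodged? yes; or the goods are intended for civil end-use? yes. So the shipment is a Class-N Good.
Under section 13: the exporter holds a general authorisation? yes; and the consignee is an affiliated undertaking? no. So the shipment is not a Class-R Shipment.
Under section 11: Class-N Good (section 8)? yes; and not a Class-R Shipment (section 13)? yes. So the shipment is a Qualifying Good.
Under section 12: the goods are of domestic origin? no; and the goods are specified on the dual-use schedule? yes; and the consignee is not a government body? yes. So the shipment is not a Covered Transfer.
Under section 4: the exporter holds a general authorisation? yes; and the goods have been substantially transformed in the territory? no. So the shipment is not a Tier IV Good.
Under section 10: the goods are not specified on the dual-use schedule? no; Covered Transfer (section 12)? no; Tier IV Good (section 4)? no — 0 of 3 hold (need ≥2) → not satisfied.
Under section 2: Qualifying Good (section 11)? yes; and Standard Good (section 10)? no. So the shipment is not a Class-H Export.
Under section 7: the consignee is an affiliated undertaking? no; or the goods have been substantially transformed in the territory? no; or the consignee is not a government body? yes. So the shipment is an Exempt Shipment.
Under section 5: the destination is a listed territory? yes; or Exempt Shipment (section 7)? yes. So the shipment is a Listed Item.
Under section 6: the goods incorporate encryption functionality? yes; Class-H Export (section 2)? no; Listed Item (section 5)? yes — 2 of 3 hold (need ≥2) → satisfied.

Yes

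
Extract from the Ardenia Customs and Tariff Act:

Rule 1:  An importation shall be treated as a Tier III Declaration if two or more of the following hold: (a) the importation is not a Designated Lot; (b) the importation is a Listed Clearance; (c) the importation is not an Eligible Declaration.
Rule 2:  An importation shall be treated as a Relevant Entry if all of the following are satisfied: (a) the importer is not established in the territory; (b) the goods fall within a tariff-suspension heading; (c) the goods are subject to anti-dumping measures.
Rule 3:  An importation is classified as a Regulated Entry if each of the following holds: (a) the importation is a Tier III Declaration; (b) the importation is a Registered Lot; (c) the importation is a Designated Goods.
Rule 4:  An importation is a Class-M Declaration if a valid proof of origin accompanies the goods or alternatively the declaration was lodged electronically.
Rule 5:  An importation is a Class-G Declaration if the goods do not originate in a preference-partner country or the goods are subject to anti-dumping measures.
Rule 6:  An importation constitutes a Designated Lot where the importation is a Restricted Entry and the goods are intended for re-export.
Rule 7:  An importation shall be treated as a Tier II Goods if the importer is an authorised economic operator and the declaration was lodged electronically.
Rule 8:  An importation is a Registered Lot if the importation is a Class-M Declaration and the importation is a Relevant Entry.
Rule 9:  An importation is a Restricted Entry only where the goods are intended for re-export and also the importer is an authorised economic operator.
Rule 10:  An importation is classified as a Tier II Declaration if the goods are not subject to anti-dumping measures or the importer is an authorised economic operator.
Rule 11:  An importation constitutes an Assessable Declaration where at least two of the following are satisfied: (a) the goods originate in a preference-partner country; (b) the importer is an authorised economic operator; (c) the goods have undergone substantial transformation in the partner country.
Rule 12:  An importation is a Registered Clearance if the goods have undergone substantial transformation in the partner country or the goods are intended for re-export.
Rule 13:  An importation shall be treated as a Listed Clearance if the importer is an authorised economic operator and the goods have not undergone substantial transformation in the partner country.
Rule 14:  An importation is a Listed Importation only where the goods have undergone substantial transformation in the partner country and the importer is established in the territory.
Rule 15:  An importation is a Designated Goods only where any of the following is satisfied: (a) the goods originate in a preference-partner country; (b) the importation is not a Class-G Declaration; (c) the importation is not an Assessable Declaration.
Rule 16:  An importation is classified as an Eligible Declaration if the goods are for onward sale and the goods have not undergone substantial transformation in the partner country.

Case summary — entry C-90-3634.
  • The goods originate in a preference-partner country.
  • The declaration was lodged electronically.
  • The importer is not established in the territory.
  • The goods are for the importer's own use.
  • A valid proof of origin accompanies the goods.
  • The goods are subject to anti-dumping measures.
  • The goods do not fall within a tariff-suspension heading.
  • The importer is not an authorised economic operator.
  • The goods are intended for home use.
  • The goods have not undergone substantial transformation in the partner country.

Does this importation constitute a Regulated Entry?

rule 9 — Restricted Entry: [the goods are intended for re-export? no] AND [the importer is an authorised economic operator? no] → not satisfied.
rule 6 — Designated Lot: [Restricted Entry (rule 9)? no] AND [the goods are intended for re-export? no] → not satisfied.
rule 13 — Listed Clearance: [the importer is an authorised economic operator? no] AND [the goods have not undergone substantial transformation in the partner country? yes] → not satisfied.
rule 16 — Eligible Declaration: [the goods are for onward sale? no] AND [the goods have not undergone substantial transformation in the partner country? yes] → not satisfied.
rule 1 — Tier III Declaration: not a Designated Lot (rule 6)? yes; Listed Clearance (rule 13)? no; not an Eligible Declaration (rule 16)? yes — 2 of 3 hold (need ≥2) → satisfied.
rule 4 — Class-M Declaration: [a valid proof of origin accompanies the goods? yes] OR [the declaration was lodged electronically? yes] → satisfied.
rule 2 — Relevant Entry: [the importer is not established in the territory? yes] AND [the goods fall within a tariff-suspension heading? no] AND [the goods are subject to anti-dumping measures? yes] → not satisfied.
rule 8 — Registered Lot: [Class-M Declaration (rule 4)? yes] AND [Relevant Entry (rule 2)? no] → not satisfied.
rule 5 — Class-G Declaration: [the goods do not originate in a preference-partner country? no] OR [the goods are subject to anti-dumping measures? yes] → satisfied.
rule 11 — Assessable Declaration: the goods originate in a preference-partner country? yes; the importer is an authorised economic operator? no; the goods have undergone substantial transformation in the partner country? no — 1 of 3 hold (need ≥2) → not satisfied.
rule 15 — Designated Goods: [the goods originate in a preference-partner country? yes] OR [not a Class-G Declaration (rule 5)? no] OR [not an Assessable Declaration (rule 11)? yes] → satisfied.
rule 3 — Regulated Entry: [Tier III Declaration (rule 1)? yes] AND [Registered Lot (rule 8)? no] AND [Designated Goods (rule 15)? yes] → not satisfied.

No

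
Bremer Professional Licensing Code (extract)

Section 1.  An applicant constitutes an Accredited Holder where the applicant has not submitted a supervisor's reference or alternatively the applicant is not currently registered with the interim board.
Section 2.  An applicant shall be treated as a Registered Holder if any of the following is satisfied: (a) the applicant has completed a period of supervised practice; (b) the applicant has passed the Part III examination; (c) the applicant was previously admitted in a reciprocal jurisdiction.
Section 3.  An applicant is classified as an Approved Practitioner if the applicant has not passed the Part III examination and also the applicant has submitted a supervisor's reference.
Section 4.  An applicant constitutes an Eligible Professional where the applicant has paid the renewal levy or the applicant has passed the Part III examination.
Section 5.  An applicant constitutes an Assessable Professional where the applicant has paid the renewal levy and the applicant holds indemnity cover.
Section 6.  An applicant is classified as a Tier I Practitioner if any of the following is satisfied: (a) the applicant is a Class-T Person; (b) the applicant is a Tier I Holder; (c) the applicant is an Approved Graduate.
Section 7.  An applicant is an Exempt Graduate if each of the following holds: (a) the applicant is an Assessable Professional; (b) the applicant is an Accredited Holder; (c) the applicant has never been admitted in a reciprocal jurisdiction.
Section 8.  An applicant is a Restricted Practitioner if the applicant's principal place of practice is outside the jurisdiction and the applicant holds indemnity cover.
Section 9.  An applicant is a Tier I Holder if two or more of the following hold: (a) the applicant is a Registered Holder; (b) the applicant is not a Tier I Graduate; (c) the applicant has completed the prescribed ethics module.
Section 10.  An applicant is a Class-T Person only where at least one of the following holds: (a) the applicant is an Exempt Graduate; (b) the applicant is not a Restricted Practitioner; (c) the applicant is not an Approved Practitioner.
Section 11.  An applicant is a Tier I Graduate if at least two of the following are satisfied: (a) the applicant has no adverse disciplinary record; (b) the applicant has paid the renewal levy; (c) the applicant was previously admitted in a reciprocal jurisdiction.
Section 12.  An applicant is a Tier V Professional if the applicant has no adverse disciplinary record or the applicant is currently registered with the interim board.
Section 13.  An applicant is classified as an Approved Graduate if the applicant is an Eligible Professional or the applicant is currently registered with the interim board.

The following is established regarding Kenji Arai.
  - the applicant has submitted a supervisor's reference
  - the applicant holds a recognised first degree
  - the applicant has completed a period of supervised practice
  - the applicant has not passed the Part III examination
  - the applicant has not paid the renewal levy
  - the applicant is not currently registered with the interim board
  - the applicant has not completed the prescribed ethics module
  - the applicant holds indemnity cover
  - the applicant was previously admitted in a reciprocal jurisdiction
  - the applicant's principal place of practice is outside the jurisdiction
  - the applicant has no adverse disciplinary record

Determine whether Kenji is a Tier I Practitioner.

section 5 — Assessable Professional: [the applicant has paid the renewal levy? no] AND [the applicant holds indemnity cover? yes] → not satisfied.
section 1 — Accredited Holder: [the applicant has not submitted a supervisor's reference? no] OR [the applicant is not currently registered with the interim board? yes] → satisfied.
section 7 — Exempt Graduate: [Assessable Professional (section 5)? no] AND [Accredited Holder (section 1)? yes] AND [the applicant has never been admitted in a reciprocal jurisdiction? no] → not satisfied.
section 8 — Restricted Practitioner: [the applicant's principal place of practice is outside the jurisdiction? yes] AND [the applicant holds indemnity cover? yes] → satisfied.
section 3 — Approved Practitioner: [the applicant has not passed the Part III examination? yes] AND [the applicant has submitted a supervisor's reference? yes] → satisfied.
section 10 — Class-T Person: [Exempt Graduate (section 7)? no] OR [not a Restricted Practitioner (section 8)? no] OR [not an Approved Practitioner (section 3)? no] → not satisfied.
section 2 — Registered Holder: [the applicant has completed a period of supervised practice? yes] OR [the applicant has passed the Part III examination? no] OR [the applicant was previously admitted in a reciprocal jurisdiction? yes] → satisfied.
section 11 — Tier I Graduate: the applicant has no adverse disciplinary record? yes; the applicant has paid the renewal levy? no; the applicant was previously admitted in a reciprocal jurisdiction? yes — 2 of 3 hold (need ≥2) → satisfied.
section 9 — Tier I Holder: Registered Holder (section 2)? yes; not a Tier I Graduate (section 11)? no; the applicant has completed the prescribed ethics module? no — 1 of 3 hold (need ≥2) → not satisfied.
section 4 — Eligible Professional: [the applicant has paid the renewal levy? no] OR [the applicant has passed the Part III examination? no] → not satisfied.
section 13 — Approved Graduate: [Eligible Professional (section 4)? no] OR [the applicant is currently registered with the interim board? no] → not satisfied.
section 6 — Tier I Practitioner: [Class-T Person (section 10)? no] OR [Tier I Holder (section 9)? no] OR [Approved Graduate (section 13)? no] → not satisfied.

No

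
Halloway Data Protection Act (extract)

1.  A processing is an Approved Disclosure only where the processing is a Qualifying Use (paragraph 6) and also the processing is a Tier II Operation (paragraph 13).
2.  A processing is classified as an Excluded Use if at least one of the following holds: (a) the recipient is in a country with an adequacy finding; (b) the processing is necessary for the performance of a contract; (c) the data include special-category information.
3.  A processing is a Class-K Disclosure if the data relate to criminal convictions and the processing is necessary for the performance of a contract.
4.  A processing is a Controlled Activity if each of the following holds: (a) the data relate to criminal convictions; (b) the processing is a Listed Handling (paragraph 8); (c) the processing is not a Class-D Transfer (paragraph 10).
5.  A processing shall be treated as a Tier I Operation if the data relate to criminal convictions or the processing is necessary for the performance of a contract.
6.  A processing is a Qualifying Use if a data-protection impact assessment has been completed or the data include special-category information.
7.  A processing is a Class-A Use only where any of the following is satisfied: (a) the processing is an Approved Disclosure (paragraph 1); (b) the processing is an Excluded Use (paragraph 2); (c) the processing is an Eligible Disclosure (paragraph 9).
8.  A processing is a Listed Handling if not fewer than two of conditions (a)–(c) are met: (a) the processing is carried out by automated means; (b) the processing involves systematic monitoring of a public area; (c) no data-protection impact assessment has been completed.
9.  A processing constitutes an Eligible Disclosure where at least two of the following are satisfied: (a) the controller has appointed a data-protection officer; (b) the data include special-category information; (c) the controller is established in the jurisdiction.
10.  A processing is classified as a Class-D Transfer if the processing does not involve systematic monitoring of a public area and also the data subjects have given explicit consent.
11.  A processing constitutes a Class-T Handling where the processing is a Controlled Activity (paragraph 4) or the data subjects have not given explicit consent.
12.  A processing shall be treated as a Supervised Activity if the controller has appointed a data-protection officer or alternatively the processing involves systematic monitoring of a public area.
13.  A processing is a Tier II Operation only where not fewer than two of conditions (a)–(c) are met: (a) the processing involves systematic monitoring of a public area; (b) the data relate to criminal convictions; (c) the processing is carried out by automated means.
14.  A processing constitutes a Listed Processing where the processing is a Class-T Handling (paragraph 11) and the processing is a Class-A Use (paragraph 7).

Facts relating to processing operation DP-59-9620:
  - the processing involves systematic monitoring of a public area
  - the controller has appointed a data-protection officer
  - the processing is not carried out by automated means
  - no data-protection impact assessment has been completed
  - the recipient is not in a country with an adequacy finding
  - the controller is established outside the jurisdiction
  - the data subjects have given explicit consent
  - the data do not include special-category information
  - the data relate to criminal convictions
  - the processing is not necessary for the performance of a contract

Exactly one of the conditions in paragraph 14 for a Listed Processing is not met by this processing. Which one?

Class-A Use

paragraph 8 — Listed Handling: the processing is carried out by automated means? no; the processing involves systematic monitoring of a public area? yes; no data-protection impact assessment has been completed? yes — 2 of 3 hold (need ≥2) → satisfied.
paragraph 10 — Class-D Transfer: [the processing does not involve systematic monitoring of a public area? no] AND [the data subjects have given explicit consent? yes] → not satisfied.
paragraph 4 — Controlled Activity: [the data relate to criminal convictions? yes] AND [Listed Handling (paragraph 8)? yes] AND [not a Class-D Transfer (paragraph 10)? yes] → satisfied.
paragraph 11 — Class-T Handling: [Controlled Activity (paragraph 4)? yes] OR [the data subjects have not given explicit consent? no] → satisfied.
paragraph 6 — Qualifying Use: [a data-protection impact assessment has been completed? no] OR [the data include special-category information? no] → not satisfied.
paragraph 13 — Tier II Operation: the processing involves systematic monitoring of a public area? yes; the data relate to criminal convictions? yes; the processing is carried out by automated means? no — 2 of 3 hold (need ≥2) → satisfied.
paragraph 1 — Approved Disclosure: [Qualifying Use (paragraph 6)? no] AND [Tier II Operation (paragraph 13)? yes] → not satisfied.
paragraph 2 — Excluded Use: [the recipient is in a country with an adequacy finding? no] OR [the processing is necessary for the performance of a contract? no] OR [the data include special-category information? no] → not satisfied.
paragraph 9 — Eligible Disclosure: the controller has appointed a data-protection officer? yes; the data include special-category information? no; the controller is established in the jurisdiction? no — 1 of 3 hold (need ≥2) → not satisfied.
paragraph 7 — Class-A Use: [Approved Disclosure (paragraph 1)? no] OR [Excluded Use (paragraph 2)? no] OR [Eligible Disclosure (paragraph 9)? no] → not satisfied.
paragraph 14 — Listed Processing: [Class-T Handling (paragraph 11)? yes] AND [Class-A Use (paragraph 7)? no] → not satisfied.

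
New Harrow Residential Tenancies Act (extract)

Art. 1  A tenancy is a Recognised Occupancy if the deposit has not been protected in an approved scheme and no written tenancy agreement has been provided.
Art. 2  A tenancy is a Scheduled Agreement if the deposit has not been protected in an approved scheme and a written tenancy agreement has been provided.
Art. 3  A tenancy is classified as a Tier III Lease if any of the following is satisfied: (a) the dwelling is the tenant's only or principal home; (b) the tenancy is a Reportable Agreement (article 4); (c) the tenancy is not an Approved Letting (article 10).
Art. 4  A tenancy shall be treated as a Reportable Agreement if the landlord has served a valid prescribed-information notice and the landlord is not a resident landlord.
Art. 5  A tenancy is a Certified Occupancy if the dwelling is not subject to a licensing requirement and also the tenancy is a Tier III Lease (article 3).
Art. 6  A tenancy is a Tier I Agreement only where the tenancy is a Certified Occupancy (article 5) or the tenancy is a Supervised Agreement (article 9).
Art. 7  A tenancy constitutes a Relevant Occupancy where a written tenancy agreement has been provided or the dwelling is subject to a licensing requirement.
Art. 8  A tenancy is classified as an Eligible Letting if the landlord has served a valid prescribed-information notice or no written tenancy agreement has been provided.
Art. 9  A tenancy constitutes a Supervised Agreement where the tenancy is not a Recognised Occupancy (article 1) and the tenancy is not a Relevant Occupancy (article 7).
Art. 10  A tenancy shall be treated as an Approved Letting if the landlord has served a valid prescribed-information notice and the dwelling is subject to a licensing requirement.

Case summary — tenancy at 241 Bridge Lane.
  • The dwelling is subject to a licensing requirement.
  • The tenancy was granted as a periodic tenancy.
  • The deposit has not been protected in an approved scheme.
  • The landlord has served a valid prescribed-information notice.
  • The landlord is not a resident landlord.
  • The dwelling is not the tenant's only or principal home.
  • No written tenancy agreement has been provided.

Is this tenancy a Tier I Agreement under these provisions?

No

Under article 4: the landlord has served a valid prescribed-information notice? yes; and the landlord is not a resident landlord? yes. So the tenancy is a Reportable Agreement.
Under article 10: the landlord has served a valid prescribed-information notice? yes; and the dwelling is subject to a licensing requirement? yes. So the tenancy is an Approved Letting.
Under article 3: the dwelling is the tenant's only or principal home? no; or Reportable Agreement (article 4)? yes; or not an Approved Letting (article 10)? no. So the tenancy is a Tier III Lease.
Under article 5: the dwelling is not subject to a licensing requirement? no; and Tier III Lease (article 3)? yes. So the tenancy is not a Certified Occupancy.
Under article 1: the deposit has not been protected in an approved scheme? yes; and no written tenancy agreement has been provided? yes. So the tenancy is a Recognised Occupancy.
Under article 7: a written tenancy agreement has been provided? no; or the dwelling is subject to a licensing requirement? yes. So the tenancy is a Relevant Occupancy.
Under article 9: not a Recognised Occupancy (article 1)? no; and not a Relevant Occupancy (article 7)? no. So the tenancy is not a Supervised Agreement.
Under article 6: Certified Occupancy (article 5)? no; or Supervised Agreement (article 9)? no. So the tenancy is not a Tier I Agreement.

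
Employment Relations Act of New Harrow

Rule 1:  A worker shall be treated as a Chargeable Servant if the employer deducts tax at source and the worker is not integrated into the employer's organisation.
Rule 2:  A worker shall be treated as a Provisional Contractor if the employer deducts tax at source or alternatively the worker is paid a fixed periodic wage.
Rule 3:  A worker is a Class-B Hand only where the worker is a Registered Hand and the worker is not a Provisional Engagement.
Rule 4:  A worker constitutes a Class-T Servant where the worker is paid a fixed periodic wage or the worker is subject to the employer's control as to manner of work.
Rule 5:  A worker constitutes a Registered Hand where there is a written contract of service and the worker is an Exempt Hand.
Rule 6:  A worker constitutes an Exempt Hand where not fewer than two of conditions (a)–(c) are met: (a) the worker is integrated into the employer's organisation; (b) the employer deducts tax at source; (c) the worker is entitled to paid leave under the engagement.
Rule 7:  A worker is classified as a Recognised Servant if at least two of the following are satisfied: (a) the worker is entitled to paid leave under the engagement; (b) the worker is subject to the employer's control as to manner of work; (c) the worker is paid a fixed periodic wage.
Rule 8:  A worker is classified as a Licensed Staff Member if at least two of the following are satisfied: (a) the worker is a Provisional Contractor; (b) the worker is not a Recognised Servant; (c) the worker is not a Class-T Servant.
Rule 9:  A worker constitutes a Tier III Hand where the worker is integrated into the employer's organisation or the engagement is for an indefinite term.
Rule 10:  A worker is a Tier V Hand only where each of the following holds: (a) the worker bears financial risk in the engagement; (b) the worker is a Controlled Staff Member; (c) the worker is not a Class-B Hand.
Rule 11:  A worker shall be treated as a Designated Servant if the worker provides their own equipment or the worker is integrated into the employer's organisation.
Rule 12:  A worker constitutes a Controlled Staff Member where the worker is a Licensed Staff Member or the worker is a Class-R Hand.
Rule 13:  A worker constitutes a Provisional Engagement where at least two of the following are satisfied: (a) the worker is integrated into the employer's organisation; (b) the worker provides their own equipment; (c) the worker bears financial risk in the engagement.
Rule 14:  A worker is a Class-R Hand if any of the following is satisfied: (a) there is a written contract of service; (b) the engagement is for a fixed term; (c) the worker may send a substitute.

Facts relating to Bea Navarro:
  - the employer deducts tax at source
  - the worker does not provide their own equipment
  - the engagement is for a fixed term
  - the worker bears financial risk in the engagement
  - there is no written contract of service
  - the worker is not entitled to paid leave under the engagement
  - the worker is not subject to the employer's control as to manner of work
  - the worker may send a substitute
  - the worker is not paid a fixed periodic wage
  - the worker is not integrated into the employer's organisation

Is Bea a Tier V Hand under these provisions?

rule 2 — Provisional Contractor: [the employer deducts tax at source? yes] OR [the worker is paid a fixed periodic wage? no] → satisfied.
rule 7 — Recognised Servant: the worker is entitled to paid leave under the engagement? no; the worker is subject to the employer's control as to manner of work? no; the worker is paid a fixed periodic wage? no — 0 of 3 hold (need ≥2) → not satisfied.
rule 4 — Class-T Servant: [the worker is paid a fixed periodic wage? no] OR [the worker is subject to the employer's control as to manner of work? no] → not satisfied.
rule 8 — Licensed Staff Member: Provisional Contractor (rule 2)? yes; not a Recognised Servant (rule 7)? yes; not a Class-T Servant (rule 4)? yes — 3 of 3 hold (need ≥2) → satisfied.
rule 14 — Class-R Hand: [there is a written contract of service? no] OR [the engagement is for a fixed term? yes] OR [the worker may send a substitute? yes] → satisfied.
rule 12 — Controlled Staff Member: [Licensed Staff Member (rule 8)? yes] OR [Class-R Hand (rule 14)? yes] → satisfied.
rule 6 — Exempt Hand: the worker is integrated into the employer's organisation? no; the employer deducts tax at source? yes; the worker is entitled to paid leave under the engagement? no — 1 of 3 hold (need ≥2) → not satisfied.
rule 5 — Registered Hand: [there is a written contract of service? no] AND [Exempt Hand (rule 6)? no] → not satisfied.
rule 13 — Provisional Engagement: the worker is integrated into the employer's organisation? no; the worker provides their own equipment? no; the worker bears financial risk in the engagement? yes — 1 of 3 hold (need ≥2) → not satisfied.
rule 3 — Class-B Hand: [Registered Hand (rule 5)? no] AND [not a Provisional Engagement (rule 13)? yes] → not satisfied.
rule 10 — Tier V Hand: [the worker bears financial risk in the engagement? yes] AND [Controlled Staff Member (rule 12)? yes] AND [not a Class-B Hand (rule 3)? yes] → satisfied.

Yes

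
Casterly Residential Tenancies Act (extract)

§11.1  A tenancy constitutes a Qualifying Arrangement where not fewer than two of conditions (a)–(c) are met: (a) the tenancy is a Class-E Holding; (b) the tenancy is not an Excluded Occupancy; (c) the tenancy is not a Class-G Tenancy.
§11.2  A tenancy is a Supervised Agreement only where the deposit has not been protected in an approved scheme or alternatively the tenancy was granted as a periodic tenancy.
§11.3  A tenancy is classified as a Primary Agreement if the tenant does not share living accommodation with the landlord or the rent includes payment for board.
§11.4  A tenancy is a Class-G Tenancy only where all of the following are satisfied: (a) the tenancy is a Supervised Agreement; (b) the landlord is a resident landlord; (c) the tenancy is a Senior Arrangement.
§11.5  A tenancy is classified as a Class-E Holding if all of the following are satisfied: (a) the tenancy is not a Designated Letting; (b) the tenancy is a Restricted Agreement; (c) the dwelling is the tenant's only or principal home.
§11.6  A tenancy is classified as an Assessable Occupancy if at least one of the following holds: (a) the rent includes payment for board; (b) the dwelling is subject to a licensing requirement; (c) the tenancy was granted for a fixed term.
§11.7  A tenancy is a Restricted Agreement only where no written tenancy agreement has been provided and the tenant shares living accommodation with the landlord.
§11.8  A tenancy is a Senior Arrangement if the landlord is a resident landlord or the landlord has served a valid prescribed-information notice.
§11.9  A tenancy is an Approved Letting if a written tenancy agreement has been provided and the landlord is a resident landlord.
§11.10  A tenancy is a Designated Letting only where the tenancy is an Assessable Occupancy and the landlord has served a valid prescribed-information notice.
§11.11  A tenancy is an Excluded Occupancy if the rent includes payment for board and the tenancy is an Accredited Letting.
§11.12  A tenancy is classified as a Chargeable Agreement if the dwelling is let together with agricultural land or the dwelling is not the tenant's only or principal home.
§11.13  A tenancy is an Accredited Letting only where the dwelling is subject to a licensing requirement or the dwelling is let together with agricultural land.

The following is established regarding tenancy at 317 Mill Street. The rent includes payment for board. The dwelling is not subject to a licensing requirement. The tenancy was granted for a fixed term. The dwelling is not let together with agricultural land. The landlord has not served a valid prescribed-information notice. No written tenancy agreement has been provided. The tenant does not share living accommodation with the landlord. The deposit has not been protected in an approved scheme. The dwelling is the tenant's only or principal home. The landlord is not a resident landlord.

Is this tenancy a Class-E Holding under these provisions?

No

§11.6 — Assessable Occupancy: [the rent includes payment for board? yes] OR [the dwelling is subject to a licensing requirement? no] OR [the tenancy was granted for a fixed term? yes] → satisfied.
§11.10 — Designated Letting: [Assessable Occupancy (§11.6)? yes] AND [the landlord has served a valid prescribed-information notice? no] → not satisfied.
§11.7 — Restricted Agreement: [no written tenancy agreement has been provided? yes] AND [the tenant shares living accommodation with the landlord? no] → not satisfied.
§11.5 — Class-E Holding: [not a Designated Letting (§11.10)? yes] AND [Restricted Agreement (§11.7)? no] AND [the dwelling is the tenant's only or principal home? yes] → not satisfied.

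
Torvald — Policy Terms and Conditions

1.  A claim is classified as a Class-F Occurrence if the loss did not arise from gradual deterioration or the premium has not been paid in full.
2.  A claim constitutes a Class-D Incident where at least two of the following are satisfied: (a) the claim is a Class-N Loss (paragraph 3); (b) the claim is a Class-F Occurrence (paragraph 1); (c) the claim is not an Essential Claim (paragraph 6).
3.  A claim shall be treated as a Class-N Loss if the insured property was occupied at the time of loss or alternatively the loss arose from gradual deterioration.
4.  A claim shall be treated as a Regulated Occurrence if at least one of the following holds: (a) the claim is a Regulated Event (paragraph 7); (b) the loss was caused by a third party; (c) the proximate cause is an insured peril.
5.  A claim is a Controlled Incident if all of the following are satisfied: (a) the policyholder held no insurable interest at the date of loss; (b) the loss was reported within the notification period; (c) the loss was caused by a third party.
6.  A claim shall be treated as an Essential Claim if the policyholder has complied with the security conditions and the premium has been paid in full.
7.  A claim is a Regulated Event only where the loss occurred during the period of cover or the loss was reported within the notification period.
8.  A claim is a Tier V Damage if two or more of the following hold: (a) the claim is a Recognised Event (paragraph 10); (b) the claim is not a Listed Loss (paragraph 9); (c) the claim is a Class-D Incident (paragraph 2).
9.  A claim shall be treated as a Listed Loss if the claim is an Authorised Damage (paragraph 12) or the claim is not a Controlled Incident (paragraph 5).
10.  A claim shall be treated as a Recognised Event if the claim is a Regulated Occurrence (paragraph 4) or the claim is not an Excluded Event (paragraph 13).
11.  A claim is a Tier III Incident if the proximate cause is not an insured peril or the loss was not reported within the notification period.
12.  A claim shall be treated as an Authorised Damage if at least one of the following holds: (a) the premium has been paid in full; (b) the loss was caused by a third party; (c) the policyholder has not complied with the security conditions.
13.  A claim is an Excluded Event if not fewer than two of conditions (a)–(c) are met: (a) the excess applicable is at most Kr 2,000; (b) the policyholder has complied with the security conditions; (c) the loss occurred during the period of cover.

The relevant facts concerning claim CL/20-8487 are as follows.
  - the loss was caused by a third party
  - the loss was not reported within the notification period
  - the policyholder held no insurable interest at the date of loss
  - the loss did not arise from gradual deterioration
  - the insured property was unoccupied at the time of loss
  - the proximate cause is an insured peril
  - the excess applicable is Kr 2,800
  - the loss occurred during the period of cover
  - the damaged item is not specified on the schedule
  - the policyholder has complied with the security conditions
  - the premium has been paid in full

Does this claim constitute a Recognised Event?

Yes

Under paragraph 7: the loss occurred during the period of cover? yes; or the loss was reported within the notification period? no. So the claim is a Regulated Event.
Under paragraph 4: Regulated Event (paragraph 7)? yes; or the loss was caused by a third party? yes; or the proximate cause is an insured peril? yes. So the claim is a Regulated Occurrence.
Under paragraph 13: excess applicable: Kr 2,800 ≤ Kr 2,000? no; the policyholder has complied with the security conditions? yes; the loss occurred during the period of cover? yes — 2 of 3 hold (need ≥2) → satisfied.
Under paragraph 10: Regulated Occurrence (paragraph 4)? yes; or not an Excluded Event (paragraph 13)? no. So the claim is a Recognised Event.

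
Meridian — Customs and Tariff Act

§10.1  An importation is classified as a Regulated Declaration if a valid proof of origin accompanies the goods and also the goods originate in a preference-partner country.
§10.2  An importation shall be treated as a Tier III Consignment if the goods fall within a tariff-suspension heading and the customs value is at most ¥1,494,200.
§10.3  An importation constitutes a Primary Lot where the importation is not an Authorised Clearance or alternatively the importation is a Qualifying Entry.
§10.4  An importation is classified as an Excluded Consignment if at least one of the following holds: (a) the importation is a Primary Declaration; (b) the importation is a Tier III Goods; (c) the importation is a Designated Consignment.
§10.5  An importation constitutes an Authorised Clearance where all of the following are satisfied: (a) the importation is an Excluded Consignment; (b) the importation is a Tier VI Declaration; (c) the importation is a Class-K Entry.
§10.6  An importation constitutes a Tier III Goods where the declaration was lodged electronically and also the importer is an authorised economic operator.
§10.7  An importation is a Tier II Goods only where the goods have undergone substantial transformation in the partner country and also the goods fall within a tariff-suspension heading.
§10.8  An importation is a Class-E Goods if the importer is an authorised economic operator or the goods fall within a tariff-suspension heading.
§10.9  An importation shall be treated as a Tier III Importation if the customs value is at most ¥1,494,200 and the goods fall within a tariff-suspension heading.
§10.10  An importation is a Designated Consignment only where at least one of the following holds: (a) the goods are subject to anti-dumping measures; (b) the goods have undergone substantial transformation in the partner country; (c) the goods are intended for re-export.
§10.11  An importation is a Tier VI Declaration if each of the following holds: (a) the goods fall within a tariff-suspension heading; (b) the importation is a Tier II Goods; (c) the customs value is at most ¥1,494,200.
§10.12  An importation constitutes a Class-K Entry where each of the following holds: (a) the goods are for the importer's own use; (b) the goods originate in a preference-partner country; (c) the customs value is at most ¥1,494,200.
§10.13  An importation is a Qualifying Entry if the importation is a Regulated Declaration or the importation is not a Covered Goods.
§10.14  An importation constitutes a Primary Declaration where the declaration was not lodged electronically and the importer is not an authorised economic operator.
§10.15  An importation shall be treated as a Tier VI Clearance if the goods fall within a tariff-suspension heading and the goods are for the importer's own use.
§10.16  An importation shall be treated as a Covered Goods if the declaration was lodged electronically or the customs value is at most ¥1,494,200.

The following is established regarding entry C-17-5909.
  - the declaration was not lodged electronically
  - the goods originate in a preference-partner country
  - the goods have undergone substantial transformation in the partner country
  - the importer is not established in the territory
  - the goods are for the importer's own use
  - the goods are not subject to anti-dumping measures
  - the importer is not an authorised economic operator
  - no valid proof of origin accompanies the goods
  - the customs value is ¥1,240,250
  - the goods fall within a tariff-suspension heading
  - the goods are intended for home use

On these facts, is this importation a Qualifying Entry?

No

§10.1 — Regulated Declaration: [a valid proof of origin accompanies the goods? no] AND [the goods originate in a preference-partner country? yes] → not satisfied.
§10.16 — Covered Goods: [the declaration was lodged electronically? no] OR [customs value: ¥1,240,250 ≤ ¥1,494,200? yes] → satisfied.
§10.13 — Qualifying Entry: [Regulated Declaration (§10.1)? no] OR [not a Covered Goods (§10.16)? no] → not satisfied.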